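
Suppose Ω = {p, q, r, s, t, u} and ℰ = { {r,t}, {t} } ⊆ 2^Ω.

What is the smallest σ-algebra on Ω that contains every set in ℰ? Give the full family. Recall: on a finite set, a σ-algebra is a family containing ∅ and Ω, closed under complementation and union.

Start: ℰ ∪ {∅, Ω} = { ∅, {t}, {r,t}, Ω }.
Step 1: +2 →
  {p,q,s,u}  = Ω∖{r,t}
  {p,q,r,s,u}  = Ω∖{t}
  [6 total]
Step 2 (1 new):
  {p,q,s,t,u}  = {p,q,s,u} ∪ {t}
  [7 total]
Step 3. New:
  {r}  = Ω∖{p,q,s,t,u}
  [8 total]
Step 4: stable.

|σ(ℰ)| = 8.  σ(ℰ) = { ∅, {r}, {t}, {r,t}, {p,q,s,u}, {p,q,r,s,u}, {p,q,s,t,u}, Ω }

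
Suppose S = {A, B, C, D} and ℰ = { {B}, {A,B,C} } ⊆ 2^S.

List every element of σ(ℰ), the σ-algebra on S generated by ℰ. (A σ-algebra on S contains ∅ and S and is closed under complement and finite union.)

Initial family (4 sets): { {}, {B}, {A,B,C}, S }.
Pass 1: +2 →
  {D}  = {A,B,C}ᶜ
  {A,C,D}  = {B}ᶜ
Pass 2: 1 new —
  {B,D}  = {D} ∪ {B}
Pass 3 (1 new):
  {A,C}  = {B,D}ᶜ
Pass 4: closed — nothing new.

Therefore σ(ℰ) = { {}, {B}, {D}, {A,C}, {B,D}, {A,B,C}, {A,C,D}, S } (|σ(ℰ)| = 8).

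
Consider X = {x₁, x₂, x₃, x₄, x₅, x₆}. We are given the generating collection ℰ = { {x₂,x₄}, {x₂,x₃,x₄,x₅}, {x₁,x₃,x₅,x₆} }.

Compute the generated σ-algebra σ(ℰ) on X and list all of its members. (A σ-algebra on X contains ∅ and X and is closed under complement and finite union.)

Take S₀ = ℰ ∪ {∅, X} = { ∅, {x₂,x₄}, {x₁,x₃,x₅,x₆}, {x₂,x₃,x₄,x₅}, X }.
Iteration 1: +1 →
  {x₁,x₆}  = {x₂,x₃,x₄,x₅}ᶜ
  (now 6)
Iteration 2: +1 →
  {x₁,x₂,x₄,x₆}  = {x₂,x₄} ∪ {x₁,x₆}
  (now 7)
Iteration 3. New:
  {x₃,x₅}  = {x₁,x₂,x₄,x₆}ᶜ
  (now 8)
After Iteration 4 the family is unchanged; done.

Therefore σ(ℰ) = { ∅, {x₁,x₆}, {x₂,x₄}, {x₃,x₅}, {x₁,x₂,x₄,x₆}, {x₁,x₃,x₅,x₆}, {x₂,x₃,x₄,x₅}, X } (|σ(ℰ)| = 8).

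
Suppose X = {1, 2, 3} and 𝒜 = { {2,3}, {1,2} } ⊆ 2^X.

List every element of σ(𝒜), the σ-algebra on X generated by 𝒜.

Take S₀ = 𝒜 ∪ {∅, X} = { {}, {1,2}, {2,3}, X }.
Step 1. New:
  {1}  = {2,3}ᶜ
  {3}  = {1,2}ᶜ
  (now 6)
Step 2 (1 new):
  {1,3}  = {3} ∪ {1}
  (now 7)
Step 3 adds 1:
  {2}  = {1,3}ᶜ
  (now 8)
Step 4: closed — nothing new.

Therefore σ(𝒜) = { {}, {1}, {2}, {3}, {1,2}, {1,3}, {2,3}, X } (|σ(𝒜)| = 8).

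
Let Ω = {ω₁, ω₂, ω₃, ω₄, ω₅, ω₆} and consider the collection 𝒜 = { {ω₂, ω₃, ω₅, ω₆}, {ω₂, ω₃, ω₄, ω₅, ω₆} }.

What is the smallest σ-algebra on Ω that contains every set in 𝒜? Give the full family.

Seed the family with 𝒜 together with ∅ and Ω: { {}, {ω₂, ω₃, ω₅, ω₆}, {ω₂, ω₃, ω₄, ω₅, ω₆}, Ω }.
Iteration 1. New:
  {ω₁}  = Ω∖{ω₂, ω₃, ω₄, ω₅, ω₆}
  {ω₁, ω₄}  = Ω∖{ω₂, ω₃, ω₅, ω₆}
  (now 6)
Iteration 2 (1 new):
  {ω₁, ω₂, ω₃, ω₅, ω₆}  = {ω₂, ω₃, ω₅, ω₆} ∪ {ω₁}
  (now 7)
Iteration 3 (1 new):
  {ω₄}  = Ω∖{ω₁, ω₂, ω₃, ω₅, ω₆}
  (now 8)
Iteration 4 adds nothing — fixpoint reached.

σ(𝒜) = { {}, {ω₁}, {ω₄}, {ω₁, ω₄}, {ω₂, ω₃, ω₅, ω₆}, {ω₁, ω₂, ω₃, ω₅, ω₆}, {ω₂, ω₃, ω₄, ω₅, ω₆}, Ω }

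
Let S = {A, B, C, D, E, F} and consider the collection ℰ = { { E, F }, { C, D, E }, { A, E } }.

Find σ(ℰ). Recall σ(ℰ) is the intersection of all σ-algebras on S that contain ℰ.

σ(ℰ) (32 sets): { ∅, { A }, { B }, { E }, { F }, { A, B }, { A, E }, { A, F }, { B, E }, { B, F }, { C, D }, { E, F }, { A, B, E }, { A, B, F }, { A, C, D }, { A, E, F }, { B, C, D }, { B, E, F }, { C, D, E }, { C, D, F }, { A, B, C, D }, { A, B, E, F }, { A, C, D, E }, { A, C, D, F }, { B, C, D, E }, { B, C, D, F }, { C, D, E, F }, { A, B, C, D, E }, { A, B, C, D, F }, { A, C, D, E, F }, { B, C, D, E, F }, S }

Trace:
Initial family (5 sets): { ∅, { A, E }, { E, F }, { C, D, E }, S }.
Step 1: +6 →
  { A, B, F }  = { C, D, E }ᶜ
  { A, E, F }  = { E, F } ∪ { A, E }
  { A, B, C, D }  = { E, F }ᶜ
  { A, C, D, E }  = { C, D, E } ∪ { A, E }
  { B, C, D, F }  = { A, E }ᶜ
  { C, D, E, F }  = { C, D, E } ∪ { E, F }
  |family| = 11
Step 2: +8 →
  { A, B }  = { C, D, E, F }ᶜ
  { B, F }  = { A, C, D, E }ᶜ
  { B, C, D }  = { A, E, F }ᶜ
  { A, B, E, F }  = { E, F } ∪ { A, B, F }
  { A, B, C, D, E }  = { C, D, E } ∪ { A, B, C, D }
  { A, B, C, D, F }  = { B, C, D, F } ∪ { A, B, F }
  { A, C, D, E, F }  = { C, D, E } ∪ { A, E, F }
  { B, C, D, E, F }  = { C, D, E } ∪ { B, C, D, F }
  |family| = 19
Step 3 (8 new):
  { A }  = { B, C, D, E, F }ᶜ
  { B }  = { A, C, D, E, F }ᶜ
  { E }  = { A, B, C, D, F }ᶜ
  { F }  = { A, B, C, D, E }ᶜ
  { C, D }  = { A, B, E, F }ᶜ
  { A, B, E }  = { A, E } ∪ { A, B }
  { B, E, F }  = { E, F } ∪ { B, F }
  { B, C, D, E }  = { C, D, E } ∪ { B, C, D }
  |family| = 27
Step 4 adds 4:
  { A, F }  = { B, C, D, E }ᶜ
  { B, E }  = { B } ∪ { E }
  { A, C, D }  = { B, E, F }ᶜ
  { C, D, F }  = { A, B, E }ᶜ
  |family| = 31
Step 5: 1 new —
  { A, C, D, F }  = { B, E }ᶜ
  |family| = 32
Step 6: no new sets; the family is a σ-algebra.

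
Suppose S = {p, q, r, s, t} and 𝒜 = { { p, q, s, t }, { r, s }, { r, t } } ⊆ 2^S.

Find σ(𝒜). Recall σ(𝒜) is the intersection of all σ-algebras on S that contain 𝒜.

|σ(𝒜)| = 16.  σ(𝒜) = { {  }, { r }, { s }, { t }, { p, q }, { r, s }, { r, t }, { s, t }, { p, q, r }, { p, q, s }, { p, q, t }, { r, s, t }, { p, q, r, s }, { p, q, r, t }, { p, q, s, t }, S }

Trace:
Begin from { {  }, { r, s }, { r, t }, { p, q, s, t }, S } (that is, 𝒜 plus ∅ and S).
Step 1: 4 new —
  { r }  = S∖{ p, q, s, t }
  { p, q, s }  = S∖{ r, t }
  { p, q, t }  = S∖{ r, s }
  { r, s, t }  = { r, s } ∪ { r, t }
  |family| = 9
Step 2: +3 →
  { p, q }  = S∖{ r, s, t }
  { p, q, r, s }  = { r, s } ∪ { p, q, s }
  { p, q, r, t }  = { r } ∪ { p, q, t }
  |family| = 12
Step 3 (3 new):
  { s }  = S∖{ p, q, r, t }
  { t }  = S∖{ p, q, r, s }
  { p, q, r }  = { r } ∪ { p, q }
  |family| = 15
Step 4: +1 →
  { s, t }  = S∖{ p, q, r }
  |family| = 16
Step 5 adds nothing — fixpoint reached.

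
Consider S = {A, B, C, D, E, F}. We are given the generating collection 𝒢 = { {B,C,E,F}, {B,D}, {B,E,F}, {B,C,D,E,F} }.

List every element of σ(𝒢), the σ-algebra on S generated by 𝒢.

Begin from { {}, {B,D}, {B,E,F}, {B,C,E,F}, {B,C,D,E,F}, S } (that is, 𝒢 plus ∅ and S).
Step 1. New:
  {A}  = {B,C,D,E,F}ᶜ
  {A,D}  = {B,C,E,F}ᶜ
  {A,C,D}  = {B,E,F}ᶜ
  {A,C,E,F}  = {B,D}ᶜ
  {B,D,E,F}  = {B,E,F} ∪ {B,D}
  |family| = 11
Step 2 (7 new):
  {A,C}  = {B,D,E,F}ᶜ
  {A,B,D}  = {A,D} ∪ {B,D}
  {A,B,C,D}  = {A,C,D} ∪ {B,D}
  {A,B,E,F}  = {B,E,F} ∪ {A}
  {A,B,C,E,F}  = {A,C,E,F} ∪ {B,E,F}
  {A,B,D,E,F}  = {B,E,F} ∪ {A,D}
  {A,C,D,E,F}  = {A,C,E,F} ∪ {A,C,D}
  |family| = 18
Step 3 (6 new):
  {B}  = {A,C,D,E,F}ᶜ
  {C}  = {A,B,D,E,F}ᶜ
  {D}  = {A,B,C,E,F}ᶜ
  {C,D}  = {A,B,E,F}ᶜ
  {E,F}  = {A,B,C,D}ᶜ
  {C,E,F}  = {A,B,D}ᶜ
  |family| = 24
Step 4: 8 new —
  {A,B}  = {A} ∪ {B}
  {B,C}  = {B} ∪ {C}
  {A,B,C}  = {B} ∪ {A,C}
  {A,E,F}  = {E,F} ∪ {A}
  {B,C,D}  = {C,D} ∪ {B}
  {D,E,F}  = {E,F} ∪ {D}
  {A,D,E,F}  = {E,F} ∪ {A,D}
  {C,D,E,F}  = {C,D} ∪ {E,F}
  |family| = 32
Step 5: closed — nothing new.

|σ(𝒢)| = 32.  σ(𝒢) = { {}, {A}, {B}, {C}, {D}, {A,B}, {A,C}, {A,D}, {B,C}, {B,D}, {C,D}, {E,F}, {A,B,C}, {A,B,D}, {A,C,D}, {A,E,F}, {B,C,D}, {B,E,F}, {C,E,F}, {D,E,F}, {A,B,C,D}, {A,B,E,F}, {A,C,E,F}, {A,D,E,F}, {B,C,E,F}, {B,D,E,F}, {C,D,E,F}, {A,B,C,E,F}, {A,B,D,E,F}, {A,C,D,E,F}, {B,C,D,E,F}, S }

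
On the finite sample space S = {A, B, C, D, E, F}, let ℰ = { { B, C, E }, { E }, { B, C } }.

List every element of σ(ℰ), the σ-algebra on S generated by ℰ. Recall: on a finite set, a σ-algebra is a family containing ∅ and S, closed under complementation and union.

Seed the family with ℰ together with ∅ and S: { {}, { E }, { B, C }, { B, C, E }, S }.
Round 1: 3 new —
  { A, D, F }  = S∖{ B, C, E }
  { A, D, E, F }  = S∖{ B, C }
  { A, B, C, D, F }  = S∖{ E }
  [8 total]
Round 2: no new sets; the family is a σ-algebra.

Hence σ(ℰ) has 8 members: { {}, { E }, { B, C }, { A, D, F }, { B, C, E }, { A, D, E, F }, { A, B, C, D, F }, S }.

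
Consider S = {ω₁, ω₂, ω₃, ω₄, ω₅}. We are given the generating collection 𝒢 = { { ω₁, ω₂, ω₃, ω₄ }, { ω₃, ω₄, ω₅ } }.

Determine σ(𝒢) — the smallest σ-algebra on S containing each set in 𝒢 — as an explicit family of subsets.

Initial family (4 sets): { {  }, { ω₃, ω₄, ω₅ }, { ω₁, ω₂, ω₃, ω₄ }, S }.
Step 1 adds 2:
  { ω₅ }  = S∖{ ω₁, ω₂, ω₃, ω₄ }
  { ω₁, ω₂ }  = S∖{ ω₃, ω₄, ω₅ }
Step 2: +1 →
  { ω₁, ω₂, ω₅ }  = { ω₁, ω₂ } ∪ { ω₅ }
Step 3: 1 new —
  { ω₃, ω₄ }  = S∖{ ω₁, ω₂, ω₅ }
Step 4: no new sets; the family is a σ-algebra.

Therefore σ(𝒢) = { {  }, { ω₅ }, { ω₁, ω₂ }, { ω₃, ω₄ }, { ω₁, ω₂, ω₅ }, { ω₃, ω₄, ω₅ }, { ω₁, ω₂, ω₃, ω₄ }, S } (|σ(𝒢)| = 8).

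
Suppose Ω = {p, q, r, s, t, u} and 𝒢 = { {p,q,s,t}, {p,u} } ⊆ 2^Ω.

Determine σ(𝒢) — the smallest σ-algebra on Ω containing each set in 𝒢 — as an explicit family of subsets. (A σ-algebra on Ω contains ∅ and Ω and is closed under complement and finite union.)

Answer: σ(𝒢) = { {}, {p}, {r}, {u}, {p,r}, {p,u}, {r,u}, {p,r,u}, {q,s,t}, {p,q,s,t}, {q,r,s,t}, {q,s,t,u}, {p,q,r,s,t}, {p,q,s,t,u}, {q,r,s,t,u}, Ω }

Derivation:
Start: 𝒢 ∪ {∅, Ω} = { {}, {p,u}, {p,q,s,t}, Ω }.
Step 1: +3 →
  {r,u}  = Ω∖{p,q,s,t}
  {q,r,s,t}  = Ω∖{p,u}
  {p,q,s,t,u}  = {p,u} ∪ {p,q,s,t}
  (now 7)
Step 2 (4 new):
  {r}  = Ω∖{p,q,s,t,u}
  {p,r,u}  = {r,u} ∪ {p,u}
  {p,q,r,s,t}  = {q,r,s,t} ∪ {p,q,s,t}
  {q,r,s,t,u}  = {r,u} ∪ {q,r,s,t}
  (now 11)
Step 3: +3 →
  {p}  = Ω∖{q,r,s,t,u}
  {u}  = Ω∖{p,q,r,s,t}
  {q,s,t}  = Ω∖{p,r,u}
  (now 14)
Step 4. New:
  {p,r}  = {r} ∪ {p}
  {q,s,t,u}  = {q,s,t} ∪ {u}
  (now 16)
Step 5: closed — nothing new.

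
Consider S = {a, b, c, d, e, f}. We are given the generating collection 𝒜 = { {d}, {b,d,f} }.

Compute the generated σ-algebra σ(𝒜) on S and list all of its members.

|σ(𝒜)| = 8.  σ(𝒜) = { ∅, {d}, {b,f}, {a,c,e}, {b,d,f}, {a,c,d,e}, {a,b,c,e,f}, S }

Check:
Take S₀ = 𝒜 ∪ {∅, S} = { ∅, {d}, {b,d,f}, S }.
Round 1: +2 →
  {a,c,e}  = {b,d,f}ᶜ
  {a,b,c,e,f}  = {d}ᶜ
  [6 total]
Round 2: +1 →
  {a,c,d,e}  = {d} ∪ {a,c,e}
  [7 total]
Round 3. New:
  {b,f}  = {a,c,d,e}ᶜ
  [8 total]
Round 4: stable.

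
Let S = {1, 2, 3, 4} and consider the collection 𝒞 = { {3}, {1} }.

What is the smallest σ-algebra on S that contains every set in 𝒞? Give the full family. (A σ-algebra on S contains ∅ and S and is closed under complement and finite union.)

|σ(𝒞)| = 8.  σ(𝒞) = { {}, {1}, {3}, {1, 3}, {2, 4}, {1, 2, 4}, {2, 3, 4}, S }

Trace:
Take S₀ = 𝒞 ∪ {∅, S} = { {}, {1}, {3}, S }.
Step 1. New:
  {1, 3}  = {3} ∪ {1}
  {1, 2, 4}  = {3}ᶜ
  {2, 3, 4}  = {1}ᶜ
  (now 7)
Step 2. New:
  {2, 4}  = {1, 3}ᶜ
  (now 8)
Step 3 adds nothing — fixpoint reached.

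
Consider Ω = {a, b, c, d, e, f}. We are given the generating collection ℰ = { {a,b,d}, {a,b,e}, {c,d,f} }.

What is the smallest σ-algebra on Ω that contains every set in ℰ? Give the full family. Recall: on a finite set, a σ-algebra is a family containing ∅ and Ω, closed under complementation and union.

Take S₀ = ℰ ∪ {∅, Ω} = { ∅, {a,b,d}, {a,b,e}, {c,d,f}, Ω }.
Pass 1 (3 new):
  {c,e,f}  = ᶜ of {a,b,d}
  {a,b,d,e}  = {a,b,e} ∪ {a,b,d}
  {a,b,c,d,f}  = {c,d,f} ∪ {a,b,d}
  (now 8)
Pass 2 (4 new):
  {e}  = ᶜ of {a,b,c,d,f}
  {c,f}  = ᶜ of {a,b,d,e}
  {c,d,e,f}  = {c,d,f} ∪ {c,e,f}
  {a,b,c,e,f}  = {a,b,e} ∪ {c,e,f}
  (now 12)
Pass 3 adds 2:
  {d}  = ᶜ of {a,b,c,e,f}
  {a,b}  = ᶜ of {c,d,e,f}
  (now 14)
Pass 4 adds 2:
  {d,e}  = {d} ∪ {e}
  {a,b,c,f}  = {a,b} ∪ {c,f}
  (now 16)
Pass 5: stable.

Hence σ(ℰ) has 16 members: { ∅, {d}, {e}, {a,b}, {c,f}, {d,e}, {a,b,d}, {a,b,e}, {c,d,f}, {c,e,f}, {a,b,c,f}, {a,b,d,e}, {c,d,e,f}, {a,b,c,d,f}, {a,b,c,e,f}, Ω }.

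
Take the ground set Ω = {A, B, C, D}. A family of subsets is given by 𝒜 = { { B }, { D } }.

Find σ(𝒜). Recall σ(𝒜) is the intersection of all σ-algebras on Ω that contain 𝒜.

Start: 𝒜 ∪ {∅, Ω} = { {  }, { B }, { D }, Ω }.
Pass 1: +3 →
  { B, D }  = { B } ∪ { D }
  { A, B, C }  = ᶜ of { D }
  { A, C, D }  = ᶜ of { B }
Pass 2 adds 1:
  { A, C }  = ᶜ of { B, D }
Pass 3: stable.

Therefore σ(𝒜) = { {  }, { B }, { D }, { A, C }, { B, D }, { A, B, C }, { A, C, D }, Ω } (|σ(𝒜)| = 8).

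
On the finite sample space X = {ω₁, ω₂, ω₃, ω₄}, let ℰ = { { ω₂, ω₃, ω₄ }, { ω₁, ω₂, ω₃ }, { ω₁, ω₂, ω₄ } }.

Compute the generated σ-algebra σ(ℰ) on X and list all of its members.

|σ(ℰ)| = 16.  σ(ℰ) = { ∅, { ω₁ }, { ω₂ }, { ω₃ }, { ω₄ }, { ω₁, ω₂ }, { ω₁, ω₃ }, { ω₁, ω₄ }, { ω₂, ω₃ }, { ω₂, ω₄ }, { ω₃, ω₄ }, { ω₁, ω₂, ω₃ }, { ω₁, ω₂, ω₄ }, { ω₁, ω₃, ω₄ }, { ω₂, ω₃, ω₄ }, X }

Derivation:
Begin from { ∅, { ω₁, ω₂, ω₃ }, { ω₁, ω₂, ω₄ }, { ω₂, ω₃, ω₄ }, X } (that is, ℰ plus ∅ and X).
Pass 1 adds 3:
  { ω₁ }  = { ω₂, ω₃, ω₄ }ᶜ
  { ω₃ }  = { ω₁, ω₂, ω₄ }ᶜ
  { ω₄ }  = { ω₁, ω₂, ω₃ }ᶜ
  [8 total]
Pass 2: 3 new —
  { ω₁, ω₃ }  = { ω₃ } ∪ { ω₁ }
  { ω₁, ω₄ }  = { ω₄ } ∪ { ω₁ }
  { ω₃, ω₄ }  = { ω₄ } ∪ { ω₃ }
  [11 total]
Pass 3 (4 new):
  { ω₁, ω₂ }  = { ω₃, ω₄ }ᶜ
  { ω₂, ω₃ }  = { ω₁, ω₄ }ᶜ
  { ω₂, ω₄ }  = { ω₁, ω₃ }ᶜ
  { ω₁, ω₃, ω₄ }  = { ω₃ } ∪ { ω₁, ω₄ }
  [15 total]
Pass 4 adds 1:
  { ω₂ }  = { ω₁, ω₃, ω₄ }ᶜ
  [16 total]
Pass 5 adds nothing — fixpoint reached.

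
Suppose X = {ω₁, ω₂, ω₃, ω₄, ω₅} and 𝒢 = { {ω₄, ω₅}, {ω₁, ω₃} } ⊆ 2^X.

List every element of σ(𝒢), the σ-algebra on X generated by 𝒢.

Take S₀ = 𝒢 ∪ {∅, X} = { ∅, {ω₁, ω₃}, {ω₄, ω₅}, X }.
Step 1 adds 3:
  {ω₁, ω₂, ω₃}  = X∖{ω₄, ω₅}
  {ω₂, ω₄, ω₅}  = X∖{ω₁, ω₃}
  {ω₁, ω₃, ω₄, ω₅}  = {ω₄, ω₅} ∪ {ω₁, ω₃}
  |family| = 7
Step 2: 1 new —
  {ω₂}  = X∖{ω₁, ω₃, ω₄, ω₅}
  |family| = 8
After Step 3 the family is unchanged; done.

|σ(𝒢)| = 8.  σ(𝒢) = { ∅, {ω₂}, {ω₁, ω₃}, {ω₄, ω₅}, {ω₁, ω₂, ω₃}, {ω₂, ω₄, ω₅}, {ω₁, ω₃, ω₄, ω₅}, X }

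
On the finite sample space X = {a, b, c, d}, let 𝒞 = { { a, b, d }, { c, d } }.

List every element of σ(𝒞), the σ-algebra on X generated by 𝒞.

Initial family (4 sets): { {}, { c, d }, { a, b, d }, X }.
Round 1: 2 new —
  { c }  = ᶜ of { a, b, d }
  { a, b }  = ᶜ of { c, d }
Round 2 adds 1:
  { a, b, c }  = { c } ∪ { a, b }
Round 3. New:
  { d }  = ᶜ of { a, b, c }
Round 4: closed — nothing new.

|σ(𝒞)| = 8.  σ(𝒞) = { {}, { c }, { d }, { a, b }, { c, d }, { a, b, c }, { a, b, d }, X }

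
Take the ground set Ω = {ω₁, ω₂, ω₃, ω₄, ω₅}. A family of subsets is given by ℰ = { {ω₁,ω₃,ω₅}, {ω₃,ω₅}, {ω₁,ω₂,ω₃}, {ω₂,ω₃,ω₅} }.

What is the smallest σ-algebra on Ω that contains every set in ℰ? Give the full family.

Answer: σ(ℰ) = { {}, {ω₁}, {ω₂}, {ω₃}, {ω₄}, {ω₅}, {ω₁,ω₂}, {ω₁,ω₃}, {ω₁,ω₄}, {ω₁,ω₅}, {ω₂,ω₃}, {ω₂,ω₄}, {ω₂,ω₅}, {ω₃,ω₄}, {ω₃,ω₅}, {ω₄,ω₅}, {ω₁,ω₂,ω₃}, {ω₁,ω₂,ω₄}, {ω₁,ω₂,ω₅}, {ω₁,ω₃,ω₄}, {ω₁,ω₃,ω₅}, {ω₁,ω₄,ω₅}, {ω₂,ω₃,ω₄}, {ω₂,ω₃,ω₅}, {ω₂,ω₄,ω₅}, {ω₃,ω₄,ω₅}, {ω₁,ω₂,ω₃,ω₄}, {ω₁,ω₂,ω₃,ω₅}, {ω₁,ω₂,ω₄,ω₅}, {ω₁,ω₃,ω₄,ω₅}, {ω₂,ω₃,ω₄,ω₅}, Ω }

Derivation:
Begin from { {}, {ω₃,ω₅}, {ω₁,ω₂,ω₃}, {ω₁,ω₃,ω₅}, {ω₂,ω₃,ω₅}, Ω } (that is, ℰ plus ∅ and Ω).
Step 1: +5 →
  {ω₁,ω₄}  = {ω₂,ω₃,ω₅}ᶜ
  {ω₂,ω₄}  = {ω₁,ω₃,ω₅}ᶜ
  {ω₄,ω₅}  = {ω₁,ω₂,ω₃}ᶜ
  {ω₁,ω₂,ω₄}  = {ω₃,ω₅}ᶜ
  {ω₁,ω₂,ω₃,ω₅}  = {ω₂,ω₃,ω₅} ∪ {ω₁,ω₂,ω₃}
  — 11 sets.
Step 2 (8 new):
  {ω₄}  = {ω₁,ω₂,ω₃,ω₅}ᶜ
  {ω₁,ω₄,ω₅}  = {ω₄,ω₅} ∪ {ω₁,ω₄}
  {ω₂,ω₄,ω₅}  = {ω₄,ω₅} ∪ {ω₂,ω₄}
  {ω₃,ω₄,ω₅}  = {ω₄,ω₅} ∪ {ω₃,ω₅}
  {ω₁,ω₂,ω₃,ω₄}  = {ω₁,ω₂,ω₃} ∪ {ω₁,ω₂,ω₄}
  {ω₁,ω₂,ω₄,ω₅}  = {ω₁,ω₂,ω₄} ∪ {ω₄,ω₅}
  {ω₁,ω₃,ω₄,ω₅}  = {ω₁,ω₃,ω₅} ∪ {ω₄,ω₅}
  {ω₂,ω₃,ω₄,ω₅}  = {ω₄,ω₅} ∪ {ω₂,ω₃,ω₅}
  — 19 sets.
Step 3: +7 →
  {ω₁}  = {ω₂,ω₃,ω₄,ω₅}ᶜ
  {ω₂}  = {ω₁,ω₃,ω₄,ω₅}ᶜ
  {ω₃}  = {ω₁,ω₂,ω₄,ω₅}ᶜ
  {ω₅}  = {ω₁,ω₂,ω₃,ω₄}ᶜ
  {ω₁,ω₂}  = {ω₃,ω₄,ω₅}ᶜ
  {ω₁,ω₃}  = {ω₂,ω₄,ω₅}ᶜ
  {ω₂,ω₃}  = {ω₁,ω₄,ω₅}ᶜ
  — 26 sets.
Step 4 adds 6:
  {ω₁,ω₅}  = {ω₅} ∪ {ω₁}
  {ω₂,ω₅}  = {ω₂} ∪ {ω₅}
  {ω₃,ω₄}  = {ω₃} ∪ {ω₄}
  {ω₁,ω₂,ω₅}  = {ω₁,ω₂} ∪ {ω₅}
  {ω₁,ω₃,ω₄}  = {ω₃} ∪ {ω₁,ω₄}
  {ω₂,ω₃,ω₄}  = {ω₃} ∪ {ω₂,ω₄}
  — 32 sets.
Step 5: stable.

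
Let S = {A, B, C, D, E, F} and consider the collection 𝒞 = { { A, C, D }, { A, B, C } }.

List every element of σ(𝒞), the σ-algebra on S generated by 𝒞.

Initial family (4 sets): { ∅, { A, B, C }, { A, C, D }, S }.
Pass 1: +3 →
  { B, E, F }  = complement { A, C, D }
  { D, E, F }  = complement { A, B, C }
  { A, B, C, D }  = { A, C, D } ∪ { A, B, C }
  (now 7)
Pass 2: +4 →
  { E, F }  = complement { A, B, C, D }
  { B, D, E, F }  = { B, E, F } ∪ { D, E, F }
  { A, B, C, E, F }  = { A, B, C } ∪ { B, E, F }
  { A, C, D, E, F }  = { A, C, D } ∪ { D, E, F }
  (now 11)
Pass 3: +3 →
  { B }  = complement { A, C, D, E, F }
  { D }  = complement { A, B, C, E, F }
  { A, C }  = complement { B, D, E, F }
  (now 14)
Pass 4. New:
  { B, D }  = { D } ∪ { B }
  { A, C, E, F }  = { E, F } ∪ { A, C }
  (now 16)
After Pass 5 the family is unchanged; done.

Hence σ(𝒞) has 16 members: { ∅, { B }, { D }, { A, C }, { B, D }, { E, F }, { A, B, C }, { A, C, D }, { B, E, F }, { D, E, F }, { A, B, C, D }, { A, C, E, F }, { B, D, E, F }, { A, B, C, E, F }, { A, C, D, E, F }, S }.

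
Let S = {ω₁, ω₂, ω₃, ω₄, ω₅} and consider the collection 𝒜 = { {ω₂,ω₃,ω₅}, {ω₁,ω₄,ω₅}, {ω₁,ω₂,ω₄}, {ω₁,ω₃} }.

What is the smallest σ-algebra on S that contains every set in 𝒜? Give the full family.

Seed the family with 𝒜 together with ∅ and S: { {}, {ω₁,ω₃}, {ω₁,ω₂,ω₄}, {ω₁,ω₄,ω₅}, {ω₂,ω₃,ω₅}, S }.
Round 1 (8 new):
  {ω₁,ω₄}  = complement {ω₂,ω₃,ω₅}
  {ω₂,ω₃}  = complement {ω₁,ω₄,ω₅}
  {ω₃,ω₅}  = complement {ω₁,ω₂,ω₄}
  {ω₂,ω₄,ω₅}  = complement {ω₁,ω₃}
  {ω₁,ω₂,ω₃,ω₄}  = {ω₁,ω₃} ∪ {ω₁,ω₂,ω₄}
  {ω₁,ω₂,ω₃,ω₅}  = {ω₂,ω₃,ω₅} ∪ {ω₁,ω₃}
  {ω₁,ω₂,ω₄,ω₅}  = {ω₁,ω₄,ω₅} ∪ {ω₁,ω₂,ω₄}
  {ω₁,ω₃,ω₄,ω₅}  = {ω₁,ω₄,ω₅} ∪ {ω₁,ω₃}
  [14 total]
Round 2. New:
  {ω₂}  = complement {ω₁,ω₃,ω₄,ω₅}
  {ω₃}  = complement {ω₁,ω₂,ω₄,ω₅}
  {ω₄}  = complement {ω₁,ω₂,ω₃,ω₅}
  {ω₅}  = complement {ω₁,ω₂,ω₃,ω₄}
  {ω₁,ω₂,ω₃}  = {ω₂,ω₃} ∪ {ω₁,ω₃}
  {ω₁,ω₃,ω₄}  = {ω₁,ω₄} ∪ {ω₁,ω₃}
  {ω₁,ω₃,ω₅}  = {ω₁,ω₃} ∪ {ω₃,ω₅}
  {ω₂,ω₃,ω₄,ω₅}  = {ω₂,ω₃,ω₅} ∪ {ω₂,ω₄,ω₅}
  [22 total]
Round 3: 7 new —
  {ω₁}  = complement {ω₂,ω₃,ω₄,ω₅}
  {ω₂,ω₄}  = complement {ω₁,ω₃,ω₅}
  {ω₂,ω₅}  = complement {ω₁,ω₃,ω₄}
  {ω₃,ω₄}  = {ω₃} ∪ {ω₄}
  {ω₄,ω₅}  = complement {ω₁,ω₂,ω₃}
  {ω₂,ω₃,ω₄}  = {ω₂,ω₃} ∪ {ω₄}
  {ω₃,ω₄,ω₅}  = {ω₃,ω₅} ∪ {ω₄}
  [29 total]
Round 4 (3 new):
  {ω₁,ω₂}  = complement {ω₃,ω₄,ω₅}
  {ω₁,ω₅}  = complement {ω₂,ω₃,ω₄}
  {ω₁,ω₂,ω₅}  = complement {ω₃,ω₄}
  [32 total]
Round 5 adds nothing — fixpoint reached.

Hence σ(𝒜) has 32 members: { {}, {ω₁}, {ω₂}, {ω₃}, {ω₄}, {ω₅}, {ω₁,ω₂}, {ω₁,ω₃}, {ω₁,ω₄}, {ω₁,ω₅}, {ω₂,ω₃}, {ω₂,ω₄}, {ω₂,ω₅}, {ω₃,ω₄}, {ω₃,ω₅}, {ω₄,ω₅}, {ω₁,ω₂,ω₃}, {ω₁,ω₂,ω₄}, {ω₁,ω₂,ω₅}, {ω₁,ω₃,ω₄}, {ω₁,ω₃,ω₅}, {ω₁,ω₄,ω₅}, {ω₂,ω₃,ω₄}, {ω₂,ω₃,ω₅}, {ω₂,ω₄,ω₅}, {ω₃,ω₄,ω₅}, {ω₁,ω₂,ω₃,ω₄}, {ω₁,ω₂,ω₃,ω₅}, {ω₁,ω₂,ω₄,ω₅}, {ω₁,ω₃,ω₄,ω₅}, {ω₂,ω₃,ω₄,ω₅}, S }.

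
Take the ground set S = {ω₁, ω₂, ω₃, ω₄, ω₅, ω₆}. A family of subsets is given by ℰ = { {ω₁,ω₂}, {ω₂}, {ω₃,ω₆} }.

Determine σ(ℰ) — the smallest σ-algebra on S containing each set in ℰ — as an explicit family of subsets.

Answer: σ(ℰ) = { ∅, {ω₁}, {ω₂}, {ω₁,ω₂}, {ω₃,ω₆}, {ω₄,ω₅}, {ω₁,ω₃,ω₆}, {ω₁,ω₄,ω₅}, {ω₂,ω₃,ω₆}, {ω₂,ω₄,ω₅}, {ω₁,ω₂,ω₃,ω₆}, {ω₁,ω₂,ω₄,ω₅}, {ω₃,ω₄,ω₅,ω₆}, {ω₁,ω₃,ω₄,ω₅,ω₆}, {ω₂,ω₃,ω₄,ω₅,ω₆}, S }

Working:
Seed the family with ℰ together with ∅ and S: { ∅, {ω₂}, {ω₁,ω₂}, {ω₃,ω₆}, S }.
Pass 1: +5 →
  {ω₂,ω₃,ω₆}  = {ω₃,ω₆} ∪ {ω₂}
  {ω₁,ω₂,ω₃,ω₆}  = {ω₁,ω₂} ∪ {ω₃,ω₆}
  {ω₁,ω₂,ω₄,ω₅}  = ᶜ of {ω₃,ω₆}
  {ω₃,ω₄,ω₅,ω₆}  = ᶜ of {ω₁,ω₂}
  {ω₁,ω₃,ω₄,ω₅,ω₆}  = ᶜ of {ω₂}
  [10 total]
Pass 2: 3 new —
  {ω₄,ω₅}  = ᶜ of {ω₁,ω₂,ω₃,ω₆}
  {ω₁,ω₄,ω₅}  = ᶜ of {ω₂,ω₃,ω₆}
  {ω₂,ω₃,ω₄,ω₅,ω₆}  = {ω₃,ω₄,ω₅,ω₆} ∪ {ω₂,ω₃,ω₆}
  [13 total]
Pass 3 adds 2:
  {ω₁}  = ᶜ of {ω₂,ω₃,ω₄,ω₅,ω₆}
  {ω₂,ω₄,ω₅}  = {ω₄,ω₅} ∪ {ω₂}
  [15 total]
Pass 4. New:
  {ω₁,ω₃,ω₆}  = ᶜ of {ω₂,ω₄,ω₅}
  [16 total]
Pass 5: stable.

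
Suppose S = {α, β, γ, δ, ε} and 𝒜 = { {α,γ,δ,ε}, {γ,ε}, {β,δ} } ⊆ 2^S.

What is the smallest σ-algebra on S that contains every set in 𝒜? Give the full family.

Begin from { ∅, {β,δ}, {γ,ε}, {α,γ,δ,ε}, S } (that is, 𝒜 plus ∅ and S).
Pass 1. New:
  {β}  = {α,γ,δ,ε}ᶜ
  {α,β,δ}  = {γ,ε}ᶜ
  {α,γ,ε}  = {β,δ}ᶜ
  {β,γ,δ,ε}  = {γ,ε} ∪ {β,δ}
  — 9 sets.
Pass 2: 3 new —
  {α}  = {β,γ,δ,ε}ᶜ
  {β,γ,ε}  = {β} ∪ {γ,ε}
  {α,β,γ,ε}  = {α,γ,ε} ∪ {β}
  — 12 sets.
Pass 3. New:
  {δ}  = {α,β,γ,ε}ᶜ
  {α,β}  = {β} ∪ {α}
  {α,δ}  = {β,γ,ε}ᶜ
  — 15 sets.
Pass 4 (1 new):
  {γ,δ,ε}  = {α,β}ᶜ
  — 16 sets.
Pass 5: closed — nothing new.

Therefore σ(𝒜) = { ∅, {α}, {β}, {δ}, {α,β}, {α,δ}, {β,δ}, {γ,ε}, {α,β,δ}, {α,γ,ε}, {β,γ,ε}, {γ,δ,ε}, {α,β,γ,ε}, {α,γ,δ,ε}, {β,γ,δ,ε}, S } (|σ(𝒜)| = 16).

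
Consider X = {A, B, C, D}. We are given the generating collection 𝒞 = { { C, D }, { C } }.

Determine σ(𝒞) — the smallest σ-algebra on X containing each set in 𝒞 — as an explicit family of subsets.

Initial family (4 sets): { {  }, { C }, { C, D }, X }.
Step 1 (2 new):
  { A, B }  = X∖{ C, D }
  { A, B, D }  = X∖{ C }
  [6 total]
Step 2: 1 new —
  { A, B, C }  = { C } ∪ { A, B }
  [7 total]
Step 3 (1 new):
  { D }  = X∖{ A, B, C }
  [8 total]
After Step 4 the family is unchanged; done.

|σ(𝒞)| = 8.  σ(𝒞) = { {  }, { C }, { D }, { A, B }, { C, D }, { A, B, C }, { A, B, D }, X }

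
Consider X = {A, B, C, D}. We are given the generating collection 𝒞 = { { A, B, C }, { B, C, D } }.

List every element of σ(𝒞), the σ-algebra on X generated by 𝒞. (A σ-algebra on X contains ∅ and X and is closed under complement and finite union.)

|σ(𝒞)| = 8.  σ(𝒞) = { {  }, { A }, { D }, { A, D }, { B, C }, { A, B, C }, { B, C, D }, X }

Working:
Take S₀ = 𝒞 ∪ {∅, X} = { {  }, { A, B, C }, { B, C, D }, X }.
Round 1. New:
  { A }  = complement { B, C, D }
  { D }  = complement { A, B, C }
  — 6 sets.
Round 2: +1 →
  { A, D }  = { D } ∪ { A }
  — 7 sets.
Round 3 (1 new):
  { B, C }  = complement { A, D }
  — 8 sets.
After Round 4 the family is unchanged; done.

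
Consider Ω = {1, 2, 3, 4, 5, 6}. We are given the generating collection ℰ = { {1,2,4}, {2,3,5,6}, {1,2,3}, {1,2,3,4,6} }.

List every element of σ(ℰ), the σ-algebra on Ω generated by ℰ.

Begin from { {}, {1,2,3}, {1,2,4}, {2,3,5,6}, {1,2,3,4,6}, Ω } (that is, ℰ plus ∅ and Ω).
Pass 1: 6 new —
  {5}  = complement {1,2,3,4,6}
  {1,4}  = complement {2,3,5,6}
  {3,5,6}  = complement {1,2,4}
  {4,5,6}  = complement {1,2,3}
  {1,2,3,4}  = {1,2,3} ∪ {1,2,4}
  {1,2,3,5,6}  = {1,2,3} ∪ {2,3,5,6}
Pass 2. New:
  {4}  = complement {1,2,3,5,6}
  {5,6}  = complement {1,2,3,4}
  {1,4,5}  = {5} ∪ {1,4}
  {1,2,3,5}  = {1,2,3} ∪ {5}
  {1,2,4,5}  = {1,2,4} ∪ {5}
  {1,4,5,6}  = {1,4} ∪ {4,5,6}
  {3,4,5,6}  = {3,5,6} ∪ {4,5,6}
  {1,2,3,4,5}  = {5} ∪ {1,2,3,4}
  {1,2,4,5,6}  = {1,2,4} ∪ {4,5,6}
  {1,3,4,5,6}  = {1,4} ∪ {3,5,6}
  {2,3,4,5,6}  = {4,5,6} ∪ {2,3,5,6}
Pass 3: 10 new —
  {1}  = complement {2,3,4,5,6}
  {2}  = complement {1,3,4,5,6}
  {3}  = complement {1,2,4,5,6}
  {6}  = complement {1,2,3,4,5}
  {1,2}  = complement {3,4,5,6}
  {2,3}  = complement {1,4,5,6}
  {3,6}  = complement {1,2,4,5}
  {4,5}  = {5} ∪ {4}
  {4,6}  = complement {1,2,3,5}
  {2,3,6}  = complement {1,4,5}
Pass 4. New:
  {1,3}  = {1} ∪ {3}
  {1,5}  = {1} ∪ {5}
  {1,6}  = {1} ∪ {6}
  {2,4}  = {2} ∪ {4}
  {2,5}  = {2} ∪ {5}
  {2,6}  = {2} ∪ {6}
  {3,4}  = {3} ∪ {4}
  {3,5}  = {5} ∪ {3}
  {1,2,5}  = {1,2} ∪ {5}
  {1,2,6}  = {1,2} ∪ {6}
  {1,3,4}  = {3} ∪ {1,4}
  {1,3,6}  = {1} ∪ {3,6}
  {1,4,6}  = {1} ∪ {4,6}
  {1,5,6}  = {5,6} ∪ {1}
  {2,3,4}  = {2,3} ∪ {4}
  {2,3,5}  = {5} ∪ {2,3}
  {2,4,5}  = {2} ∪ {4,5}
  {2,4,6}  = {2} ∪ {4,6}
  {2,5,6}  = {5,6} ∪ {2}
  {3,4,5}  = {4,5} ∪ {3}
  {3,4,6}  = {3} ∪ {4,6}
  {1,2,3,6}  = complement {4,5}
  {1,2,4,6}  = {1,2} ∪ {4,6}
  {1,2,5,6}  = {5,6} ∪ {1,2}
  {1,3,4,5}  = {1,4,5} ∪ {3}
  {1,3,4,6}  = {1,4} ∪ {3,6}
  {1,3,5,6}  = {1} ∪ {3,5,6}
  {2,3,4,5}  = {4,5} ∪ {2,3}
  {2,3,4,6}  = {2,3,6} ∪ {4}
  {2,4,5,6}  = {2} ∪ {4,5,6}
Pass 5: 1 new —
  {1,3,5}  = complement {2,4,6}
Pass 6: already closed under ᶜ and ∪.

Hence σ(ℰ) has 64 members: { {}, {1}, {2}, {3}, {4}, {5}, {6}, {1,2}, {1,3}, {1,4}, {1,5}, {1,6}, {2,3}, {2,4}, {2,5}, {2,6}, {3,4}, {3,5}, {3,6}, {4,5}, {4,6}, {5,6}, {1,2,3}, {1,2,4}, {1,2,5}, {1,2,6}, {1,3,4}, {1,3,5}, {1,3,6}, {1,4,5}, {1,4,6}, {1,5,6}, {2,3,4}, {2,3,5}, {2,3,6}, {2,4,5}, {2,4,6}, {2,5,6}, {3,4,5}, {3,4,6}, {3,5,6}, {4,5,6}, {1,2,3,4}, {1,2,3,5}, {1,2,3,6}, {1,2,4,5}, {1,2,4,6}, {1,2,5,6}, {1,3,4,5}, {1,3,4,6}, {1,3,5,6}, {1,4,5,6}, {2,3,4,5}, {2,3,4,6}, {2,3,5,6}, {2,4,5,6}, {3,4,5,6}, {1,2,3,4,5}, {1,2,3,4,6}, {1,2,3,5,6}, {1,2,4,5,6}, {1,3,4,5,6}, {2,3,4,5,6}, Ω }.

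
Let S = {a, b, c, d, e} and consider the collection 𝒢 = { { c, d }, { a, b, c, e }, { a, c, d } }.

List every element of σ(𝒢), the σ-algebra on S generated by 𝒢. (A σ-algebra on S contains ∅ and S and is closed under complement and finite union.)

Take S₀ = 𝒢 ∪ {∅, S} = { {}, { c, d }, { a, c, d }, { a, b, c, e }, S }.
Round 1 adds 3:
  { d }  = complement { a, b, c, e }
  { b, e }  = complement { a, c, d }
  { a, b, e }  = complement { c, d }
  (now 8)
Round 2: 3 new —
  { b, d, e }  = { d } ∪ { b, e }
  { a, b, d, e }  = { d } ∪ { a, b, e }
  { b, c, d, e }  = { b, e } ∪ { c, d }
  (now 11)
Round 3: 3 new —
  { a }  = complement { b, c, d, e }
  { c }  = complement { a, b, d, e }
  { a, c }  = complement { b, d, e }
  (now 14)
Round 4. New:
  { a, d }  = { d } ∪ { a }
  { b, c, e }  = { c } ∪ { b, e }
  (now 16)
Round 5: no new sets; the family is a σ-algebra.

Therefore σ(𝒢) = { {}, { a }, { c }, { d }, { a, c }, { a, d }, { b, e }, { c, d }, { a, b, e }, { a, c, d }, { b, c, e }, { b, d, e }, { a, b, c, e }, { a, b, d, e }, { b, c, d, e }, S } (|σ(𝒢)| = 16).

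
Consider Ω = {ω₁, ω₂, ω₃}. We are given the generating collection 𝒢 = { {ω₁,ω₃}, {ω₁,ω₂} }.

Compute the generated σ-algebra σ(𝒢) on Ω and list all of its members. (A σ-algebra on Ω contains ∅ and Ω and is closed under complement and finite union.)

Begin from { {}, {ω₁,ω₂}, {ω₁,ω₃}, Ω } (that is, 𝒢 plus ∅ and Ω).
Iteration 1: 2 new —
  {ω₂}  = Ω∖{ω₁,ω₃}
  {ω₃}  = Ω∖{ω₁,ω₂}
  — 6 sets.
Iteration 2 (1 new):
  {ω₂,ω₃}  = {ω₃} ∪ {ω₂}
  — 7 sets.
Iteration 3 (1 new):
  {ω₁}  = Ω∖{ω₂,ω₃}
  — 8 sets.
Iteration 4: stable.

σ(𝒢) = { {}, {ω₁}, {ω₂}, {ω₃}, {ω₁,ω₂}, {ω₁,ω₃}, {ω₂,ω₃}, Ω }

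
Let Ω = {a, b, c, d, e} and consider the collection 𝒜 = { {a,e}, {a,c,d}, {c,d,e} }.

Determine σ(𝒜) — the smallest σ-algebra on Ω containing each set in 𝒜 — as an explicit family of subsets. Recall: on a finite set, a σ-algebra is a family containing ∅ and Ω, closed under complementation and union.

Start: 𝒜 ∪ {∅, Ω} = { {}, {a,e}, {a,c,d}, {c,d,e}, Ω }.
Iteration 1 (4 new):
  {a,b}  = {c,d,e}ᶜ
  {b,e}  = {a,c,d}ᶜ
  {b,c,d}  = {a,e}ᶜ
  {a,c,d,e}  = {c,d,e} ∪ {a,c,d}
  — 9 sets.
Iteration 2. New:
  {b}  = {a,c,d,e}ᶜ
  {a,b,e}  = {b,e} ∪ {a,b}
  {a,b,c,d}  = {a,b} ∪ {a,c,d}
  {b,c,d,e}  = {b,e} ∪ {c,d,e}
  — 13 sets.
Iteration 3 (3 new):
  {a}  = {b,c,d,e}ᶜ
  {e}  = {a,b,c,d}ᶜ
  {c,d}  = {a,b,e}ᶜ
  — 16 sets.
Iteration 4: no new sets; the family is a σ-algebra.

Therefore σ(𝒜) = { {}, {a}, {b}, {e}, {a,b}, {a,e}, {b,e}, {c,d}, {a,b,e}, {a,c,d}, {b,c,d}, {c,d,e}, {a,b,c,d}, {a,c,d,e}, {b,c,d,e}, Ω } (|σ(𝒜)| = 16).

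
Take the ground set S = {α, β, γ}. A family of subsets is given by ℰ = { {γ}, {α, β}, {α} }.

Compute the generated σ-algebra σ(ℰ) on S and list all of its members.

Begin from { {}, {α}, {γ}, {α, β}, S } (that is, ℰ plus ∅ and S).
Pass 1: +2 →
  {α, γ}  = {γ} ∪ {α}
  {β, γ}  = ᶜ of {α}
  (now 7)
Pass 2 adds 1:
  {β}  = ᶜ of {α, γ}
  (now 8)
Pass 3: no new sets; the family is a σ-algebra.

Therefore σ(ℰ) = { {}, {α}, {β}, {γ}, {α, β}, {α, γ}, {β, γ}, S } (|σ(ℰ)| = 8).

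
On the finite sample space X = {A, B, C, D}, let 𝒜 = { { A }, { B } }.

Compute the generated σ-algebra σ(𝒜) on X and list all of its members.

σ(𝒜) (8 sets): { {}, { A }, { B }, { A, B }, { C, D }, { A, C, D }, { B, C, D }, X }

Derivation:
Begin from { {}, { A }, { B }, X } (that is, 𝒜 plus ∅ and X).
Round 1: 3 new —
  { A, B }  = { B } ∪ { A }
  { A, C, D }  = complement { B }
  { B, C, D }  = complement { A }
  (now 7)
Round 2 adds 1:
  { C, D }  = complement { A, B }
  (now 8)
Round 3 adds nothing — fixpoint reached.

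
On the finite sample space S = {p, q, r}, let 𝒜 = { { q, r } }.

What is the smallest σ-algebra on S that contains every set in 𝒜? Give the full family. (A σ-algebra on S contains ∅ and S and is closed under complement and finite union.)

|σ(𝒜)| = 4.  σ(𝒜) = { ∅, { p }, { q, r }, S }

Working:
Begin from { ∅, { q, r }, S } (that is, 𝒜 plus ∅ and S).
Iteration 1 (1 new):
  { p }  = { q, r }ᶜ
  |family| = 4
After Iteration 2 the family is unchanged; done.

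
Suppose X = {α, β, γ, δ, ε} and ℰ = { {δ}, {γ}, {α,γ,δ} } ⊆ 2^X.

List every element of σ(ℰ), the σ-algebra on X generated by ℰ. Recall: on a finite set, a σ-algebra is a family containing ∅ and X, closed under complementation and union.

Answer: σ(ℰ) = { {}, {α}, {γ}, {δ}, {α,γ}, {α,δ}, {β,ε}, {γ,δ}, {α,β,ε}, {α,γ,δ}, {β,γ,ε}, {β,δ,ε}, {α,β,γ,ε}, {α,β,δ,ε}, {β,γ,δ,ε}, X }

Derivation:
Begin from { {}, {γ}, {δ}, {α,γ,δ}, X } (that is, ℰ plus ∅ and X).
Iteration 1. New:
  {β,ε}  = X∖{α,γ,δ}
  {γ,δ}  = {γ} ∪ {δ}
  {α,β,γ,ε}  = X∖{δ}
  {α,β,δ,ε}  = X∖{γ}
  |family| = 9
Iteration 2: +4 →
  {α,β,ε}  = X∖{γ,δ}
  {β,γ,ε}  = {β,ε} ∪ {γ}
  {β,δ,ε}  = {β,ε} ∪ {δ}
  {β,γ,δ,ε}  = {β,ε} ∪ {γ,δ}
  |family| = 13
Iteration 3: 3 new —
  {α}  = X∖{β,γ,δ,ε}
  {α,γ}  = X∖{β,δ,ε}
  {α,δ}  = X∖{β,γ,ε}
  |family| = 16
Iteration 4: stable.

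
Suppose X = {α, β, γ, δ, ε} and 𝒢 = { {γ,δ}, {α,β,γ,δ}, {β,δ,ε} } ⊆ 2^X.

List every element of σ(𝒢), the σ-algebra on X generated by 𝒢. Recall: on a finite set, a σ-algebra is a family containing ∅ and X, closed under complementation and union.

Seed the family with 𝒢 together with ∅ and X: { ∅, {γ,δ}, {β,δ,ε}, {α,β,γ,δ}, X }.
Round 1 adds 4:
  {ε}  = {α,β,γ,δ}ᶜ
  {α,γ}  = {β,δ,ε}ᶜ
  {α,β,ε}  = {γ,δ}ᶜ
  {β,γ,δ,ε}  = {γ,δ} ∪ {β,δ,ε}
  |family| = 9
Round 2: +6 →
  {α}  = {β,γ,δ,ε}ᶜ
  {α,γ,δ}  = {γ,δ} ∪ {α,γ}
  {α,γ,ε}  = {ε} ∪ {α,γ}
  {γ,δ,ε}  = {γ,δ} ∪ {ε}
  {α,β,γ,ε}  = {α,β,ε} ∪ {α,γ}
  {α,β,δ,ε}  = {α,β,ε} ∪ {β,δ,ε}
  |family| = 15
Round 3. New:
  {γ}  = {α,β,δ,ε}ᶜ
  {δ}  = {α,β,γ,ε}ᶜ
  {α,β}  = {γ,δ,ε}ᶜ
  {α,ε}  = {ε} ∪ {α}
  {β,δ}  = {α,γ,ε}ᶜ
  {β,ε}  = {α,γ,δ}ᶜ
  {α,γ,δ,ε}  = {γ,δ,ε} ∪ {α,γ,δ}
  |family| = 22
Round 4 adds 9:
  {β}  = {α,γ,δ,ε}ᶜ
  {α,δ}  = {δ} ∪ {α}
  {γ,ε}  = {ε} ∪ {γ}
  {δ,ε}  = {ε} ∪ {δ}
  {α,β,γ}  = {α,γ} ∪ {α,β}
  {α,β,δ}  = {β,δ} ∪ {α,β}
  {α,δ,ε}  = {α,ε} ∪ {δ}
  {β,γ,δ}  = {α,ε}ᶜ
  {β,γ,ε}  = {β,ε} ∪ {γ}
  |family| = 31
Round 5: 1 new —
  {β,γ}  = {α,δ,ε}ᶜ
  |family| = 32
Round 6: stable.

σ(𝒢) = { ∅, {α}, {β}, {γ}, {δ}, {ε}, {α,β}, {α,γ}, {α,δ}, {α,ε}, {β,γ}, {β,δ}, {β,ε}, {γ,δ}, {γ,ε}, {δ,ε}, {α,β,γ}, {α,β,δ}, {α,β,ε}, {α,γ,δ}, {α,γ,ε}, {α,δ,ε}, {β,γ,δ}, {β,γ,ε}, {β,δ,ε}, {γ,δ,ε}, {α,β,γ,δ}, {α,β,γ,ε}, {α,β,δ,ε}, {α,γ,δ,ε}, {β,γ,δ,ε}, X }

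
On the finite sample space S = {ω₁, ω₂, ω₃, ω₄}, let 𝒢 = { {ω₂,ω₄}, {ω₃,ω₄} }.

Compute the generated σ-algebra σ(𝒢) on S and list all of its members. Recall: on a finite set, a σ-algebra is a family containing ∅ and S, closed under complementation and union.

Take S₀ = 𝒢 ∪ {∅, S} = { ∅, {ω₂,ω₄}, {ω₃,ω₄}, S }.
Step 1: 3 new —
  {ω₁,ω₂}  = complement {ω₃,ω₄}
  {ω₁,ω₃}  = complement {ω₂,ω₄}
  {ω₂,ω₃,ω₄}  = {ω₃,ω₄} ∪ {ω₂,ω₄}
  — 7 sets.
Step 2: 4 new —
  {ω₁}  = complement {ω₂,ω₃,ω₄}
  {ω₁,ω₂,ω₃}  = {ω₁,ω₂} ∪ {ω₁,ω₃}
  {ω₁,ω₂,ω₄}  = {ω₁,ω₂} ∪ {ω₂,ω₄}
  {ω₁,ω₃,ω₄}  = {ω₃,ω₄} ∪ {ω₁,ω₃}
  — 11 sets.
Step 3: +3 →
  {ω₂}  = complement {ω₁,ω₃,ω₄}
  {ω₃}  = complement {ω₁,ω₂,ω₄}
  {ω₄}  = complement {ω₁,ω₂,ω₃}
  — 14 sets.
Step 4. New:
  {ω₁,ω₄}  = {ω₄} ∪ {ω₁}
  {ω₂,ω₃}  = {ω₃} ∪ {ω₂}
  — 16 sets.
Step 5: no new sets; the family is a σ-algebra.

|σ(𝒢)| = 16.  σ(𝒢) = { ∅, {ω₁}, {ω₂}, {ω₃}, {ω₄}, {ω₁,ω₂}, {ω₁,ω₃}, {ω₁,ω₄}, {ω₂,ω₃}, {ω₂,ω₄}, {ω₃,ω₄}, {ω₁,ω₂,ω₃}, {ω₁,ω₂,ω₄}, {ω₁,ω₃,ω₄}, {ω₂,ω₃,ω₄}, S }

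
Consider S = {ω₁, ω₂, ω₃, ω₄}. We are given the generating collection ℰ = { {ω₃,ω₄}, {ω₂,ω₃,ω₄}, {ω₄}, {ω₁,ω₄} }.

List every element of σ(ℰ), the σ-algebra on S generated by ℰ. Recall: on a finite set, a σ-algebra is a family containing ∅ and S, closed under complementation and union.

Seed the family with ℰ together with ∅ and S: { {}, {ω₄}, {ω₁,ω₄}, {ω₃,ω₄}, {ω₂,ω₃,ω₄}, S }.
Iteration 1: 5 new —
  {ω₁}  = complement {ω₂,ω₃,ω₄}
  {ω₁,ω₂}  = complement {ω₃,ω₄}
  {ω₂,ω₃}  = complement {ω₁,ω₄}
  {ω₁,ω₂,ω₃}  = complement {ω₄}
  {ω₁,ω₃,ω₄}  = {ω₃,ω₄} ∪ {ω₁,ω₄}
  — 11 sets.
Iteration 2: 2 new —
  {ω₂}  = complement {ω₁,ω₃,ω₄}
  {ω₁,ω₂,ω₄}  = {ω₁,ω₂} ∪ {ω₁,ω₄}
  — 13 sets.
Iteration 3. New:
  {ω₃}  = complement {ω₁,ω₂,ω₄}
  {ω₂,ω₄}  = {ω₄} ∪ {ω₂}
  — 15 sets.
Iteration 4: 1 new —
  {ω₁,ω₃}  = complement {ω₂,ω₄}
  — 16 sets.
Iteration 5: stable.

Therefore σ(ℰ) = { {}, {ω₁}, {ω₂}, {ω₃}, {ω₄}, {ω₁,ω₂}, {ω₁,ω₃}, {ω₁,ω₄}, {ω₂,ω₃}, {ω₂,ω₄}, {ω₃,ω₄}, {ω₁,ω₂,ω₃}, {ω₁,ω₂,ω₄}, {ω₁,ω₃,ω₄}, {ω₂,ω₃,ω₄}, S } (|σ(ℰ)| = 16).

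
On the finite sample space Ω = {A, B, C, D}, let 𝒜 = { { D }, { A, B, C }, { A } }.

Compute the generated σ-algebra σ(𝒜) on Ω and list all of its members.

σ(𝒜) (8 sets): { {  }, { A }, { D }, { A, D }, { B, C }, { A, B, C }, { B, C, D }, Ω }

Derivation:
Take S₀ = 𝒜 ∪ {∅, Ω} = { {  }, { A }, { D }, { A, B, C }, Ω }.
Round 1: +2 →
  { A, D }  = { D } ∪ { A }
  { B, C, D }  = Ω∖{ A }
  (now 7)
Round 2: 1 new —
  { B, C }  = Ω∖{ A, D }
  (now 8)
Round 3 adds nothing — fixpoint reached.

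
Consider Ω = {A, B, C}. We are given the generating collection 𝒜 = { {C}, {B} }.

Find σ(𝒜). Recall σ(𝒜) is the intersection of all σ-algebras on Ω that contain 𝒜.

Seed the family with 𝒜 together with ∅ and Ω: { {}, {B}, {C}, Ω }.
Pass 1: 3 new —
  {A,B}  = ᶜ of {C}
  {A,C}  = ᶜ of {B}
  {B,C}  = {C} ∪ {B}
Pass 2 (1 new):
  {A}  = ᶜ of {B,C}
Pass 3 adds nothing — fixpoint reached.

σ(𝒜) = { {}, {A}, {B}, {C}, {A,B}, {A,C}, {B,C}, Ω }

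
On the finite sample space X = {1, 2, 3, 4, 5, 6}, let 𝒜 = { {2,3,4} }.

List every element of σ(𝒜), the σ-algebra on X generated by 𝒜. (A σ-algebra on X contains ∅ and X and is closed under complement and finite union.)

Answer: σ(𝒜) = { ∅, {1,5,6}, {2,3,4}, X }

Derivation:
Start: 𝒜 ∪ {∅, X} = { ∅, {2,3,4}, X }.
Round 1. New:
  {1,5,6}  = ᶜ of {2,3,4}
  — 4 sets.
Round 2: stable.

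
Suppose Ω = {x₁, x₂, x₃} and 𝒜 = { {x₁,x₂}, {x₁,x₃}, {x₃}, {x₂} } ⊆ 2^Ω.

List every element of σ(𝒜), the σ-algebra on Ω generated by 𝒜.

Begin from { {}, {x₂}, {x₃}, {x₁,x₂}, {x₁,x₃}, Ω } (that is, 𝒜 plus ∅ and Ω).
Pass 1 (1 new):
  {x₂,x₃}  = {x₃} ∪ {x₂}
  [7 total]
Pass 2 adds 1:
  {x₁}  = {x₂,x₃}ᶜ
  [8 total]
Pass 3 adds nothing — fixpoint reached.

σ(𝒜) = { {}, {x₁}, {x₂}, {x₃}, {x₁,x₂}, {x₁,x₃}, {x₂,x₃}, Ω }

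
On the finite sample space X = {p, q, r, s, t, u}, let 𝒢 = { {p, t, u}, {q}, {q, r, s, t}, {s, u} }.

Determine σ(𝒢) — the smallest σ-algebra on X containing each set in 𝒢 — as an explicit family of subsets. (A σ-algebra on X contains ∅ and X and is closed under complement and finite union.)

Answer: σ(𝒢) = { {}, {p}, {q}, {r}, {s}, {t}, {u}, {p, q}, {p, r}, {p, s}, {p, t}, {p, u}, {q, r}, {q, s}, {q, t}, {q, u}, {r, s}, {r, t}, {r, u}, {s, t}, {s, u}, {t, u}, {p, q, r}, {p, q, s}, {p, q, t}, {p, q, u}, {p, r, s}, {p, r, t}, {p, r, u}, {p, s, t}, {p, s, u}, {p, t, u}, {q, r, s}, {q, r, t}, {q, r, u}, {q, s, t}, {q, s, u}, {q, t, u}, {r, s, t}, {r, s, u}, {r, t, u}, {s, t, u}, {p, q, r, s}, {p, q, r, t}, {p, q, r, u}, {p, q, s, t}, {p, q, s, u}, {p, q, t, u}, {p, r, s, t}, {p, r, s, u}, {p, r, t, u}, {p, s, t, u}, {q, r, s, t}, {q, r, s, u}, {q, r, t, u}, {q, s, t, u}, {r, s, t, u}, {p, q, r, s, t}, {p, q, r, s, u}, {p, q, r, t, u}, {p, q, s, t, u}, {p, r, s, t, u}, {q, r, s, t, u}, X }

Working:
Seed the family with 𝒢 together with ∅ and X: { {}, {q}, {s, u}, {p, t, u}, {q, r, s, t}, X }.
Iteration 1 (8 new):
  {p, u}  = X∖{q, r, s, t}
  {q, r, s}  = X∖{p, t, u}
  {q, s, u}  = {q} ∪ {s, u}
  {p, q, r, t}  = X∖{s, u}
  {p, q, t, u}  = {p, t, u} ∪ {q}
  {p, s, t, u}  = {p, t, u} ∪ {s, u}
  {p, r, s, t, u}  = X∖{q}
  {q, r, s, t, u}  = {q, r, s, t} ∪ {s, u}
  (now 14)
Iteration 2. New:
  {p}  = X∖{q, r, s, t, u}
  {q, r}  = X∖{p, s, t, u}
  {r, s}  = X∖{p, q, t, u}
  {p, q, u}  = {p, u} ∪ {q}
  {p, r, t}  = X∖{q, s, u}
  {p, s, u}  = {p, u} ∪ {s, u}
  {p, q, s, u}  = {q, s, u} ∪ {p, u}
  {q, r, s, u}  = {q, s, u} ∪ {q, r, s}
  {p, q, r, s, t}  = {q, r, s} ∪ {p, q, r, t}
  {p, q, r, s, u}  = {q, r, s} ∪ {p, u}
  {p, q, r, t, u}  = {p, u} ∪ {p, q, r, t}
  {p, q, s, t, u}  = {q, s, u} ∪ {p, s, t, u}
  (now 26)
Iteration 3: +17 →
  {r}  = X∖{p, q, s, t, u}
  {s}  = X∖{p, q, r, t, u}
  {t}  = X∖{p, q, r, s, u}
  {u}  = X∖{p, q, r, s, t}
  {p, q}  = {q} ∪ {p}
  {p, t}  = X∖{q, r, s, u}
  {r, t}  = X∖{p, q, s, u}
  {p, q, r}  = {q, r} ∪ {p}
  {p, r, s}  = {r, s} ∪ {p}
  {q, r, t}  = X∖{p, s, u}
  {r, s, t}  = X∖{p, q, u}
  {r, s, u}  = {r, s} ∪ {s, u}
  {p, q, r, s}  = {q, r, s} ∪ {p}
  {p, q, r, u}  = {p, u} ∪ {q, r}
  {p, r, s, t}  = {r, s} ∪ {p, r, t}
  {p, r, s, u}  = {r, s} ∪ {p, u}
  {p, r, t, u}  = {p, u} ∪ {p, r, t}
  (now 43)
Iteration 4 adds 19:
  {p, r}  = {r} ∪ {p}
  {p, s}  = {s} ∪ {p}
  {q, s}  = X∖{p, r, t, u}
  {q, t}  = X∖{p, r, s, u}
  {q, u}  = X∖{p, r, s, t}
  {r, u}  = {r} ∪ {u}
  {s, t}  = X∖{p, q, r, u}
  {t, u}  = X∖{p, q, r, s}
  {p, q, s}  = {p, q} ∪ {s}
  {p, q, t}  = X∖{r, s, u}
  {p, r, u}  = {p, u} ∪ {r}
  {p, s, t}  = {s} ∪ {p, t}
  {q, r, u}  = {q, r} ∪ {u}
  {q, t, u}  = X∖{p, r, s}
  {r, t, u}  = {r, t} ∪ {u}
  {s, t, u}  = X∖{p, q, r}
  {q, r, t, u}  = {u} ∪ {q, r, t}
  {q, s, t, u}  = {q, s, u} ∪ {t}
  {r, s, t, u}  = X∖{p, q}
  (now 62)
Iteration 5. New:
  {q, s, t}  = X∖{p, r, u}
  {p, q, s, t}  = X∖{r, u}
  (now 64)
Iteration 6: closed — nothing new.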